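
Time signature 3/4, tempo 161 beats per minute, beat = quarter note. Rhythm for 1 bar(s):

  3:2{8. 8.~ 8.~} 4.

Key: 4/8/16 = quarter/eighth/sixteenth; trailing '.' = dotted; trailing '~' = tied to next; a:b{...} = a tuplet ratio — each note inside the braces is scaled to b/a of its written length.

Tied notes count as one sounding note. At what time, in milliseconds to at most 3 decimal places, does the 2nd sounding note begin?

note 2 onset = 1/2b = 186.335ms

1. 0.0ms @ 0 + 186.335ms (1/2)
2. 186.335ms @ 1/2 + 931.677ms (5/2)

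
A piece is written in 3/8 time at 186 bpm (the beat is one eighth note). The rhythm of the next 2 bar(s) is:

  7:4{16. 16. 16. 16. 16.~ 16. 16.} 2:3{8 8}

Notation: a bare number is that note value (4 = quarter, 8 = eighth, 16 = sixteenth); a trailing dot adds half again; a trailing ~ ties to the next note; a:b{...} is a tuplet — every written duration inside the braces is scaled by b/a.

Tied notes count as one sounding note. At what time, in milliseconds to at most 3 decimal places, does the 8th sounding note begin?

1. 0.0ms @ 0 + 138.249ms (3/7)
2. 138.249ms @ 3/7 + 138.249ms (3/7)
3. 276.498ms @ 6/7 + 138.249ms (3/7)
4. 414.747ms @ 9/7 + 138.249ms (3/7)
5. 552.995ms @ 12/7 + 276.498ms (6/7)
6. 829.493ms @ 18/7 + 138.249ms (3/7)
7. 967.742ms @ 3 + 483.871ms (3/2)
8. 1451.613ms @ 9/2 + 483.871ms (3/2)

note 8 onset = 9/2b = 1451.613ms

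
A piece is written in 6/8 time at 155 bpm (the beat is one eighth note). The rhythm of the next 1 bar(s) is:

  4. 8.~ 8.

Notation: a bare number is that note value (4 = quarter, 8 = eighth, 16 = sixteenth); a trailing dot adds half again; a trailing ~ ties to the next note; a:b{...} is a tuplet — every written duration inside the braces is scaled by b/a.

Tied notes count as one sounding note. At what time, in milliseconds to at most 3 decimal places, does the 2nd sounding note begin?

note 2 onset = 3b = 1161.29ms

1. 0.0ms @ 0 + 1161.29ms (3)
2. 1161.29ms @ 3 + 1161.29ms (3)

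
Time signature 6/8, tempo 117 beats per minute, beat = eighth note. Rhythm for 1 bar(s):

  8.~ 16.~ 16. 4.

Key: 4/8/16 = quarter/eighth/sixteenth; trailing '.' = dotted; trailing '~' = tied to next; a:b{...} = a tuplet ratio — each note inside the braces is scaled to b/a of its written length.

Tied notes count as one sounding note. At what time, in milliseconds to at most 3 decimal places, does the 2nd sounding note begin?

1. 0.0ms @ 0 + 1538.462ms (3)
2. 1538.462ms @ 3 + 1538.462ms (3)

note 2 onset = 3b = 1538.462ms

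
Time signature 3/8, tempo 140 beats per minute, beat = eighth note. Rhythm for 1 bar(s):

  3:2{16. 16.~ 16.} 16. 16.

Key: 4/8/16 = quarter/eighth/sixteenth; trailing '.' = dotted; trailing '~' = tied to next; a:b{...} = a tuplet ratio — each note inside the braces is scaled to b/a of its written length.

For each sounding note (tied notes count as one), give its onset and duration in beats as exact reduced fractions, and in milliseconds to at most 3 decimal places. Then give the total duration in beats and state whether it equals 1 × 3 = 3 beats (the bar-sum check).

1) 0.0ms=0b +214.286ms=1/2b
2) 214.286ms=1/2b +428.571ms=1b
3) 642.857ms=3/2b +321.429ms=3/4b
4) 964.286ms=9/4b +321.429ms=3/4b
Σ=3b of 3 (140bpm 3/8) — PASS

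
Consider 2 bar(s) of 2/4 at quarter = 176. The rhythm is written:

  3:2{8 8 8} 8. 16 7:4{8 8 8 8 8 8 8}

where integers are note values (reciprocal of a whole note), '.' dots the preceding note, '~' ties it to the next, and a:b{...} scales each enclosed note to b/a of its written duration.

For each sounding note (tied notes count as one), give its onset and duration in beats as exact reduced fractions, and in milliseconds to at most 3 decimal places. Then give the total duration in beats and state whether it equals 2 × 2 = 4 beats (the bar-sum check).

1) 0.0ms=0b +113.636ms=1/3b
2) 113.636ms=1/3b +113.636ms=1/3b
3) 227.273ms=2/3b +113.636ms=1/3b
4) 340.909ms=1b +255.682ms=3/4b
5) 596.591ms=7/4b +85.227ms=1/4b
6) 681.818ms=2b +97.403ms=2/7b
7) 779.221ms=16/7b +97.403ms=2/7b
8) 876.623ms=18/7b +97.403ms=2/7b
9) 974.026ms=20/7b +97.403ms=2/7b
10) 1071.429ms=22/7b +97.403ms=2/7b
11) 1168.831ms=24/7b +97.403ms=2/7b
12) 1266.234ms=26/7b +97.403ms=2/7b
Σ=4b of 4 (176bpm 2/4) — PASS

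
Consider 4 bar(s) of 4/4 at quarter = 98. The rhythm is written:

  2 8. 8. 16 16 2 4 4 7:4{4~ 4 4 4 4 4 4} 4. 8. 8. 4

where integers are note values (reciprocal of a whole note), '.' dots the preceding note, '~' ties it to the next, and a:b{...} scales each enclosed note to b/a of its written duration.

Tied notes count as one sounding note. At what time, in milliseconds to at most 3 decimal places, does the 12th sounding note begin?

note 12 onset = 72/7b = 6297.376ms

1. 0.0ms @ 0 + 1224.49ms (2)
2. 1224.49ms @ 2 + 459.184ms (3/4)
3. 1683.673ms @ 11/4 + 459.184ms (3/4)
4. 2142.857ms @ 7/2 + 153.061ms (1/4)
5. 2295.918ms @ 15/4 + 153.061ms (1/4)
6. 2448.98ms @ 4 + 1224.49ms (2)
7. 3673.469ms @ 6 + 612.245ms (1)
8. 4285.714ms @ 7 + 612.245ms (1)
9. 4897.959ms @ 8 + 699.708ms (8/7)
10. 5597.668ms @ 64/7 + 349.854ms (4/7)
11. 5947.522ms @ 68/7 + 349.854ms (4/7)
12. 6297.376ms @ 72/7 + 349.854ms (4/7)
13. 6647.23ms @ 76/7 + 349.854ms (4/7)
14. 6997.085ms @ 80/7 + 349.854ms (4/7)
15. 7346.939ms @ 12 + 918.367ms (3/2)
16. 8265.306ms @ 27/2 + 459.184ms (3/4)
17. 8724.49ms @ 57/4 + 459.184ms (3/4)
18. 9183.673ms @ 15 + 612.245ms (1)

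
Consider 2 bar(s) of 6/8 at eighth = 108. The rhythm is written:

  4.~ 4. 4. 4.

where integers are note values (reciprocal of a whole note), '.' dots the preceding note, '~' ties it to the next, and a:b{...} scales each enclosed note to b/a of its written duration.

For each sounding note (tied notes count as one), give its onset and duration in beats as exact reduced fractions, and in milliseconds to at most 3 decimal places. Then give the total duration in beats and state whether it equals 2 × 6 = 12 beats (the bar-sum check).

1) 0.0ms=0b +3333.333ms=6b
2) 3333.333ms=6b +1666.667ms=3b
3) 5000.0ms=9b +1666.667ms=3b
Σ=12b of 12 (108bpm 6/8) — PASS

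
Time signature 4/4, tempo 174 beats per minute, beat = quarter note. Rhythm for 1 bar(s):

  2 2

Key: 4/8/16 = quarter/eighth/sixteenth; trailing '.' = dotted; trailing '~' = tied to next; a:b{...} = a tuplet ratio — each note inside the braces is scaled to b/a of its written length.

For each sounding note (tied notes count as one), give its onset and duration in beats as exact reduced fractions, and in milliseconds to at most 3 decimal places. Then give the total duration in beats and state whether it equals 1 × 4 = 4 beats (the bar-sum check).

1) 0.0ms=0b +689.655ms=2b
2) 689.655ms=2b +689.655ms=2b
Σ=4b of 4 (174bpm 4/4) — PASS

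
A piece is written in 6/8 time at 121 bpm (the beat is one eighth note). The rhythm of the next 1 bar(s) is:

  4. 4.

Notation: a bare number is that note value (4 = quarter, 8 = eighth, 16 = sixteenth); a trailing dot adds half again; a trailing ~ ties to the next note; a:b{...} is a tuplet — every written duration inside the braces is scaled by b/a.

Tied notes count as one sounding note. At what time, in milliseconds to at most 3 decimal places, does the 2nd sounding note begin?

1. 0.0ms @ 0 + 1487.603ms (3)
2. 1487.603ms @ 3 + 1487.603ms (3)

note 2 onset = 3b = 1487.603ms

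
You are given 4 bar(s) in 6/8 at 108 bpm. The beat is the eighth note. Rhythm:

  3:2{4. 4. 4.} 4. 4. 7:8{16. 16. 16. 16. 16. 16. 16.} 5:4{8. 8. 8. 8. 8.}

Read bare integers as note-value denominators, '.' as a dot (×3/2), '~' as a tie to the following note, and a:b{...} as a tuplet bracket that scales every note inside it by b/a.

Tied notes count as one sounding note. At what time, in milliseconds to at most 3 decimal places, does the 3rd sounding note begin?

note 3 onset = 4b = 2222.222ms

1. 0.0ms @ 0 + 1111.111ms (2)
2. 1111.111ms @ 2 + 1111.111ms (2)
3. 2222.222ms @ 4 + 1111.111ms (2)
4. 3333.333ms @ 6 + 1666.667ms (3)
5. 5000.0ms @ 9 + 1666.667ms (3)
6. 6666.667ms @ 12 + 476.19ms (6/7)
7. 7142.857ms @ 90/7 + 476.19ms (6/7)
8. 7619.048ms @ 96/7 + 476.19ms (6/7)
9. 8095.238ms @ 102/7 + 476.19ms (6/7)
10. 8571.429ms @ 108/7 + 476.19ms (6/7)
11. 9047.619ms @ 114/7 + 476.19ms (6/7)
12. 9523.81ms @ 120/7 + 476.19ms (6/7)
13. 10000.0ms @ 18 + 666.667ms (6/5)
14. 10666.667ms @ 96/5 + 666.667ms (6/5)
15. 11333.333ms @ 102/5 + 666.667ms (6/5)
16. 12000.0ms @ 108/5 + 666.667ms (6/5)
17. 12666.667ms @ 114/5 + 666.667ms (6/5)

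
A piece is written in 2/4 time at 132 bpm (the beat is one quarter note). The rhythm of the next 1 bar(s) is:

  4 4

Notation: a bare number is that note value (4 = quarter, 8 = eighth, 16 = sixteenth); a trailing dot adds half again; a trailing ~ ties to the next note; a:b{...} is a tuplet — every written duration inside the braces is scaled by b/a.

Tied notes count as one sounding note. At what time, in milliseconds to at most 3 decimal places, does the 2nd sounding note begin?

1. 0.0ms @ 0 + 454.545ms (1)
2. 454.545ms @ 1 + 454.545ms (1)

note 2 onset = 1b = 454.545ms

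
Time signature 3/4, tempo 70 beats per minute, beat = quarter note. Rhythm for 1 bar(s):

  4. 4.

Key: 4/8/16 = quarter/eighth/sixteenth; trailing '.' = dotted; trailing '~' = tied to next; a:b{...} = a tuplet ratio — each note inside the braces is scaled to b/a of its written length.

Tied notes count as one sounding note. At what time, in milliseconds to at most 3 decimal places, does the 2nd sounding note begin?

1. 0.0ms @ 0 + 1285.714ms (3/2)
2. 1285.714ms @ 3/2 + 1285.714ms (3/2)

note 2 onset = 3/2b = 1285.714ms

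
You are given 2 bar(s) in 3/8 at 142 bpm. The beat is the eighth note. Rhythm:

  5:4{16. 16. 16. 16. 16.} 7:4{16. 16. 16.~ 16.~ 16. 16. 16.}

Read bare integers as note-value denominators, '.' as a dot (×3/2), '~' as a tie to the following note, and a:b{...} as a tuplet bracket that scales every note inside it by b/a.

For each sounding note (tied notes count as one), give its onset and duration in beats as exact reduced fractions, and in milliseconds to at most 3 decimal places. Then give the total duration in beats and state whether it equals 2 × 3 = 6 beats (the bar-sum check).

1) 0.0ms=0b +253.521ms=3/5b
2) 253.521ms=3/5b +253.521ms=3/5b
3) 507.042ms=6/5b +253.521ms=3/5b
4) 760.563ms=9/5b +253.521ms=3/5b
5) 1014.085ms=12/5b +253.521ms=3/5b
6) 1267.606ms=3b +181.087ms=3/7b
7) 1448.692ms=24/7b +181.087ms=3/7b
8) 1629.779ms=27/7b +543.26ms=9/7b
9) 2173.038ms=36/7b +181.087ms=3/7b
10) 2354.125ms=39/7b +181.087ms=3/7b
Σ=6b of 6 (142bpm 3/8) — PASS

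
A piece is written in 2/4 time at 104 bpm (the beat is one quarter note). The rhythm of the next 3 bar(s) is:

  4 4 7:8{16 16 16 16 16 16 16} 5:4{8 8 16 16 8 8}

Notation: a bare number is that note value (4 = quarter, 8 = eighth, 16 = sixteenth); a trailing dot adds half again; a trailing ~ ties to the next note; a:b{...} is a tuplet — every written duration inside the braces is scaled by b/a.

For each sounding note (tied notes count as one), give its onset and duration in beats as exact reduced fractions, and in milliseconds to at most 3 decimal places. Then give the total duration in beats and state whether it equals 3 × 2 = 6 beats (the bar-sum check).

1) 0.0ms=0b +576.923ms=1b
2) 576.923ms=1b +576.923ms=1b
3) 1153.846ms=2b +164.835ms=2/7b
4) 1318.681ms=16/7b +164.835ms=2/7b
5) 1483.516ms=18/7b +164.835ms=2/7b
6) 1648.352ms=20/7b +164.835ms=2/7b
7) 1813.187ms=22/7b +164.835ms=2/7b
8) 1978.022ms=24/7b +164.835ms=2/7b
9) 2142.857ms=26/7b +164.835ms=2/7b
10) 2307.692ms=4b +230.769ms=2/5b
11) 2538.462ms=22/5b +230.769ms=2/5b
12) 2769.231ms=24/5b +115.385ms=1/5b
13) 2884.615ms=5b +115.385ms=1/5b
14) 3000.0ms=26/5b +230.769ms=2/5b
15) 3230.769ms=28/5b +230.769ms=2/5b
Σ=6b of 6 (104bpm 2/4) — PASS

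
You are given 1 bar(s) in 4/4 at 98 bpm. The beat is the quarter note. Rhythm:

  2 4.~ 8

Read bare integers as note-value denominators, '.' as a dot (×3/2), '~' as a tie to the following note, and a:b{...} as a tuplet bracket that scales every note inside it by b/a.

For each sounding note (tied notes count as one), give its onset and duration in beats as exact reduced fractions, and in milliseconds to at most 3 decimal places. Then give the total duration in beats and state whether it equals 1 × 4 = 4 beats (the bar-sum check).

1) 0.0ms=0b +1224.49ms=2b
2) 1224.49ms=2b +1224.49ms=2b
Σ=4b of 4 (98bpm 4/4) — PASS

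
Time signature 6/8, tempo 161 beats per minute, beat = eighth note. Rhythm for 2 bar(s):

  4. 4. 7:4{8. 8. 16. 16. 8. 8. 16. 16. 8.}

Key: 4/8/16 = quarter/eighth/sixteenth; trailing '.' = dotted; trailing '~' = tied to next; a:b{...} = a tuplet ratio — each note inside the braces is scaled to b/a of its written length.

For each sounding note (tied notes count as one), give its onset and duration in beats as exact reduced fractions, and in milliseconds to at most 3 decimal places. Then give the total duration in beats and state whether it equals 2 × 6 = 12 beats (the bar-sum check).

1) 0.0ms=0b +1118.012ms=3b
2) 1118.012ms=3b +1118.012ms=3b
3) 2236.025ms=6b +319.432ms=6/7b
4) 2555.457ms=48/7b +319.432ms=6/7b
5) 2874.889ms=54/7b +159.716ms=3/7b
6) 3034.605ms=57/7b +159.716ms=3/7b
7) 3194.321ms=60/7b +319.432ms=6/7b
8) 3513.753ms=66/7b +319.432ms=6/7b
9) 3833.185ms=72/7b +159.716ms=3/7b
10) 3992.902ms=75/7b +159.716ms=3/7b
11) 4152.618ms=78/7b +319.432ms=6/7b
Σ=12b of 12 (161bpm 6/8) — PASS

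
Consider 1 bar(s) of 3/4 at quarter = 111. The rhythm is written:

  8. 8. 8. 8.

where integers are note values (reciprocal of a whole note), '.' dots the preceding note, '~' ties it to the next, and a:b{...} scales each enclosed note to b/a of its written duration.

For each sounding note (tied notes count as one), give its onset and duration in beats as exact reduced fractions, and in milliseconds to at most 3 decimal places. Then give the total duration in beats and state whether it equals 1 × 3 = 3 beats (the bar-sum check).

1) 0.0ms=0b +405.405ms=3/4b
2) 405.405ms=3/4b +405.405ms=3/4b
3) 810.811ms=3/2b +405.405ms=3/4b
4) 1216.216ms=9/4b +405.405ms=3/4b
Σ=3b of 3 (111bpm 3/4) — PASS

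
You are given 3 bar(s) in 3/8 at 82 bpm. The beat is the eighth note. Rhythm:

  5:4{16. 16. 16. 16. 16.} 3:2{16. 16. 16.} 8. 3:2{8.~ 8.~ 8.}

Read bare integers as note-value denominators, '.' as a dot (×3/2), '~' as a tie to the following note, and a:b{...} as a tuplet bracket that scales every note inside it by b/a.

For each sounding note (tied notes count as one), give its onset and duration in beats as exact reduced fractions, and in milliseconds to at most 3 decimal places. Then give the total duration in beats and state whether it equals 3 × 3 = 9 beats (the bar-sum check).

1) 0.0ms=0b +439.024ms=3/5b
2) 439.024ms=3/5b +439.024ms=3/5b
3) 878.049ms=6/5b +439.024ms=3/5b
4) 1317.073ms=9/5b +439.024ms=3/5b
5) 1756.098ms=12/5b +439.024ms=3/5b
6) 2195.122ms=3b +365.854ms=1/2b
7) 2560.976ms=7/2b +365.854ms=1/2b
8) 2926.829ms=4b +365.854ms=1/2b
9) 3292.683ms=9/2b +1097.561ms=3/2b
10) 4390.244ms=6b +2195.122ms=3b
Σ=9b of 9 (82bpm 3/8) — PASS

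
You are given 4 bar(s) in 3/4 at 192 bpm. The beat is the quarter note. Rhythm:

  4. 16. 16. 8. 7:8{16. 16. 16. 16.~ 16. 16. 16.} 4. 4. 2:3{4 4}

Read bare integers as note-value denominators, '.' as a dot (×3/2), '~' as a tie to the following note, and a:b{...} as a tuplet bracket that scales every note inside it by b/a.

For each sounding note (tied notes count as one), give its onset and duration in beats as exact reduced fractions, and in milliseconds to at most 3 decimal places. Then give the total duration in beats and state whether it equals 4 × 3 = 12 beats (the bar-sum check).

1) 0.0ms=0b +468.75ms=3/2b
2) 468.75ms=3/2b +117.188ms=3/8b
3) 585.938ms=15/8b +117.188ms=3/8b
4) 703.125ms=9/4b +234.375ms=3/4b
5) 937.5ms=3b +133.929ms=3/7b
6) 1071.429ms=24/7b +133.929ms=3/7b
7) 1205.357ms=27/7b +133.929ms=3/7b
8) 1339.286ms=30/7b +267.857ms=6/7b
9) 1607.143ms=36/7b +133.929ms=3/7b
10) 1741.071ms=39/7b +133.929ms=3/7b
11) 1875.0ms=6b +468.75ms=3/2b
12) 2343.75ms=15/2b +468.75ms=3/2b
13) 2812.5ms=9b +468.75ms=3/2b
14) 3281.25ms=21/2b +468.75ms=3/2b
Σ=12b of 12 (192bpm 3/4) — PASS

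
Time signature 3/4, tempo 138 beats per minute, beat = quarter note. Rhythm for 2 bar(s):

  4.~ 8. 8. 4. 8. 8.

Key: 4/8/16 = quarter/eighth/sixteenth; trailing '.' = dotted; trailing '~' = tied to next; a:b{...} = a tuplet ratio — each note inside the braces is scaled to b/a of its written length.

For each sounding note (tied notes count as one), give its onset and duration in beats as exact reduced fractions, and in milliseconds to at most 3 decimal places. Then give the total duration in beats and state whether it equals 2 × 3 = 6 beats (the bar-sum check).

1) 0.0ms=0b +978.261ms=9/4b
2) 978.261ms=9/4b +326.087ms=3/4b
3) 1304.348ms=3b +652.174ms=3/2b
4) 1956.522ms=9/2b +326.087ms=3/4b
5) 2282.609ms=21/4b +326.087ms=3/4b
Σ=6b of 6 (138bpm 3/4) — PASS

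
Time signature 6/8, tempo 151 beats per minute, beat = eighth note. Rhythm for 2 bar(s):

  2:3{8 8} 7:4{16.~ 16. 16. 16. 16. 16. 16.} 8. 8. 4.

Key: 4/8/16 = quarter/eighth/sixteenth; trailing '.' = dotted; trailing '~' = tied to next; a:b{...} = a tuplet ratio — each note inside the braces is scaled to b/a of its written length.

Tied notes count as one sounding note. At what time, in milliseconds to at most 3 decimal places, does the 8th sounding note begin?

1. 0.0ms @ 0 + 596.026ms (3/2)
2. 596.026ms @ 3/2 + 596.026ms (3/2)
3. 1192.053ms @ 3 + 340.587ms (6/7)
4. 1532.64ms @ 27/7 + 170.293ms (3/7)
5. 1702.933ms @ 30/7 + 170.293ms (3/7)
6. 1873.226ms @ 33/7 + 170.293ms (3/7)
7. 2043.519ms @ 36/7 + 170.293ms (3/7)
8. 2213.813ms @ 39/7 + 170.293ms (3/7)
9. 2384.106ms @ 6 + 596.026ms (3/2)
10. 2980.132ms @ 15/2 + 596.026ms (3/2)
11. 3576.159ms @ 9 + 1192.053ms (3)

note 8 onset = 39/7b = 2213.813ms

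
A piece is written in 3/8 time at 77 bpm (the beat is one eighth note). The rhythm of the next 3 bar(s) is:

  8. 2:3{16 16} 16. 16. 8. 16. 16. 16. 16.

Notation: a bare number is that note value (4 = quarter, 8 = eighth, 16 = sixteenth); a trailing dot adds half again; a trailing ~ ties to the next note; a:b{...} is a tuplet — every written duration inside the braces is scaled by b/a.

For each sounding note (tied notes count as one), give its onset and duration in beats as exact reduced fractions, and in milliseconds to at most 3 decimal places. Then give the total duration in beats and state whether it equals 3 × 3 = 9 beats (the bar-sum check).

1) 0.0ms=0b +1168.831ms=3/2b
2) 1168.831ms=3/2b +584.416ms=3/4b
3) 1753.247ms=9/4b +584.416ms=3/4b
4) 2337.662ms=3b +584.416ms=3/4b
5) 2922.078ms=15/4b +584.416ms=3/4b
6) 3506.494ms=9/2b +1168.831ms=3/2b
7) 4675.325ms=6b +584.416ms=3/4b
8) 5259.74ms=27/4b +584.416ms=3/4b
9) 5844.156ms=15/2b +584.416ms=3/4b
10) 6428.571ms=33/4b +584.416ms=3/4b
Σ=9b of 9 (77bpm 3/8) — PASS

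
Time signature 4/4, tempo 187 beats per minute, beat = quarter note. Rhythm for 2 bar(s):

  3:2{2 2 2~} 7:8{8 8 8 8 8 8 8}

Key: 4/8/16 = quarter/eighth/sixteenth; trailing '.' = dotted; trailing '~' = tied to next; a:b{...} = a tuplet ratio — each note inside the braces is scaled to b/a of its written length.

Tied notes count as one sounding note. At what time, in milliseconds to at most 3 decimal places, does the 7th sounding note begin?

note 7 onset = 44/7b = 2016.807ms

1. 0.0ms @ 0 + 427.807ms (4/3)
2. 427.807ms @ 4/3 + 427.807ms (4/3)
3. 855.615ms @ 8/3 + 611.154ms (40/21)
4. 1466.769ms @ 32/7 + 183.346ms (4/7)
5. 1650.115ms @ 36/7 + 183.346ms (4/7)
6. 1833.461ms @ 40/7 + 183.346ms (4/7)
7. 2016.807ms @ 44/7 + 183.346ms (4/7)
8. 2200.153ms @ 48/7 + 183.346ms (4/7)
9. 2383.499ms @ 52/7 + 183.346ms (4/7)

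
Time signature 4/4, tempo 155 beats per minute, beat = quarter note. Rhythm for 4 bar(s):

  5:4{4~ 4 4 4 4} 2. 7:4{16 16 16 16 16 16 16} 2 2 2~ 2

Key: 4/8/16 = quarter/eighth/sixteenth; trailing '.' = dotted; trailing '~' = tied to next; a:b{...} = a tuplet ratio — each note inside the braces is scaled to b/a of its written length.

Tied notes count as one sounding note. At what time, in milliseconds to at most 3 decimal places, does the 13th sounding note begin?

note 13 onset = 8b = 3096.774ms

1. 0.0ms @ 0 + 619.355ms (8/5)
2. 619.355ms @ 8/5 + 309.677ms (4/5)
3. 929.032ms @ 12/5 + 309.677ms (4/5)
4. 1238.71ms @ 16/5 + 309.677ms (4/5)
5. 1548.387ms @ 4 + 1161.29ms (3)
6. 2709.677ms @ 7 + 55.3ms (1/7)
7. 2764.977ms @ 50/7 + 55.3ms (1/7)
8. 2820.276ms @ 51/7 + 55.3ms (1/7)
9. 2875.576ms @ 52/7 + 55.3ms (1/7)
10. 2930.876ms @ 53/7 + 55.3ms (1/7)
11. 2986.175ms @ 54/7 + 55.3ms (1/7)
12. 3041.475ms @ 55/7 + 55.3ms (1/7)
13. 3096.774ms @ 8 + 774.194ms (2)
14. 3870.968ms @ 10 + 774.194ms (2)
15. 4645.161ms @ 12 + 1548.387ms (4)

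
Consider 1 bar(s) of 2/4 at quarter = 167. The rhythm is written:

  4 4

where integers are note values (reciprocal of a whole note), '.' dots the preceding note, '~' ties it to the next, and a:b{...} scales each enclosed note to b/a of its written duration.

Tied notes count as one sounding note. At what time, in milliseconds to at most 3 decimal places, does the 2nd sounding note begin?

note 2 onset = 1b = 359.281ms

1. 0.0ms @ 0 + 359.281ms (1)
2. 359.281ms @ 1 + 359.281ms (1)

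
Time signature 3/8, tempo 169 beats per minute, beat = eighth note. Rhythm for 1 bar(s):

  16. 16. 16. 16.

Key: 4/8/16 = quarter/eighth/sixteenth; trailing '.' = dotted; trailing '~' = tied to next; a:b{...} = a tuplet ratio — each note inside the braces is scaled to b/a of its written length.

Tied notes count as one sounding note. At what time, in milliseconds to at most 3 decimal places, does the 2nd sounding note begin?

1. 0.0ms @ 0 + 266.272ms (3/4)
2. 266.272ms @ 3/4 + 266.272ms (3/4)
3. 532.544ms @ 3/2 + 266.272ms (3/4)
4. 798.817ms @ 9/4 + 266.272ms (3/4)

note 2 onset = 3/4b = 266.272ms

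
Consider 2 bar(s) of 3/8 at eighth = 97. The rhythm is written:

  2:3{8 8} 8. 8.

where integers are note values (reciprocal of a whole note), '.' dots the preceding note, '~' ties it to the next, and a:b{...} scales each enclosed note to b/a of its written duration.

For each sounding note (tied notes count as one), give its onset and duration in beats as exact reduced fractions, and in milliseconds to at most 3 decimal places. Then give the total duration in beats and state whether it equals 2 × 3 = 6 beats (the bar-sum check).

1) 0.0ms=0b +927.835ms=3/2b
2) 927.835ms=3/2b +927.835ms=3/2b
3) 1855.67ms=3b +927.835ms=3/2b
4) 2783.505ms=9/2b +927.835ms=3/2b
Σ=6b of 6 (97bpm 3/8) — PASS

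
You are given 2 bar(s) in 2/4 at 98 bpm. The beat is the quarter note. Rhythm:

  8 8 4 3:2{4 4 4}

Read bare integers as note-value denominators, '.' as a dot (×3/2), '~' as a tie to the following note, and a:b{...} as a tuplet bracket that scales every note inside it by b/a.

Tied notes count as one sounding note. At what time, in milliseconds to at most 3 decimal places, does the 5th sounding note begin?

note 5 onset = 8/3b = 1632.653ms

1. 0.0ms @ 0 + 306.122ms (1/2)
2. 306.122ms @ 1/2 + 306.122ms (1/2)
3. 612.245ms @ 1 + 612.245ms (1)
4. 1224.49ms @ 2 + 408.163ms (2/3)
5. 1632.653ms @ 8/3 + 408.163ms (2/3)
6. 2040.816ms @ 10/3 + 408.163ms (2/3)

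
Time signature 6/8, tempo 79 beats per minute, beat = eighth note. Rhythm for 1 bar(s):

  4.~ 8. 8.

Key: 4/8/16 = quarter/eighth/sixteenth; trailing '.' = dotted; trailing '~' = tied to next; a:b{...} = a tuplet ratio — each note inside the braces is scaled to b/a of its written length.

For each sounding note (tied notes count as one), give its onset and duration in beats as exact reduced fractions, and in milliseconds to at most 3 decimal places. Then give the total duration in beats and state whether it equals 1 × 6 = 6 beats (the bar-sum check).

1) 0.0ms=0b +3417.722ms=9/2b
2) 3417.722ms=9/2b +1139.241ms=3/2b
Σ=6b of 6 (79bpm 6/8) — PASS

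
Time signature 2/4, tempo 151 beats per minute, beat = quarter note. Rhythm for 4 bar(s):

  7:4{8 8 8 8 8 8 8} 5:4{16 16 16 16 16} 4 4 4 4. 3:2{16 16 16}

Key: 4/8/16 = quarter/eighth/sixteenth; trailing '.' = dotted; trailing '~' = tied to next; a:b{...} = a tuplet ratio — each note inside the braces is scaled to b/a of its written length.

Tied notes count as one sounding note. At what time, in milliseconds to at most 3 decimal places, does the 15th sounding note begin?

1. 0.0ms @ 0 + 113.529ms (2/7)
2. 113.529ms @ 2/7 + 113.529ms (2/7)
3. 227.058ms @ 4/7 + 113.529ms (2/7)
4. 340.587ms @ 6/7 + 113.529ms (2/7)
5. 454.115ms @ 8/7 + 113.529ms (2/7)
6. 567.644ms @ 10/7 + 113.529ms (2/7)
7. 681.173ms @ 12/7 + 113.529ms (2/7)
8. 794.702ms @ 2 + 79.47ms (1/5)
9. 874.172ms @ 11/5 + 79.47ms (1/5)
10. 953.642ms @ 12/5 + 79.47ms (1/5)
11. 1033.113ms @ 13/5 + 79.47ms (1/5)
12. 1112.583ms @ 14/5 + 79.47ms (1/5)
13. 1192.053ms @ 3 + 397.351ms (1)
14. 1589.404ms @ 4 + 397.351ms (1)
15. 1986.755ms @ 5 + 397.351ms (1)
16. 2384.106ms @ 6 + 596.026ms (3/2)
17. 2980.132ms @ 15/2 + 66.225ms (1/6)
18. 3046.358ms @ 23/3 + 66.225ms (1/6)
19. 3112.583ms @ 47/6 + 66.225ms (1/6)

note 15 onset = 5b = 1986.755ms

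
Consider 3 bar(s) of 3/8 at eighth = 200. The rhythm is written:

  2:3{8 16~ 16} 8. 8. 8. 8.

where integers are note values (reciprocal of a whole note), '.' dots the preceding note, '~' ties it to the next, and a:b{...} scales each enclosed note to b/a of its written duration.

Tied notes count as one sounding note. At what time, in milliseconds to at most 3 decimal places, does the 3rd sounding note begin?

note 3 onset = 3b = 900.0ms

1. 0.0ms @ 0 + 450.0ms (3/2)
2. 450.0ms @ 3/2 + 450.0ms (3/2)
3. 900.0ms @ 3 + 450.0ms (3/2)
4. 1350.0ms @ 9/2 + 450.0ms (3/2)
5. 1800.0ms @ 6 + 450.0ms (3/2)
6. 2250.0ms @ 15/2 + 450.0ms (3/2)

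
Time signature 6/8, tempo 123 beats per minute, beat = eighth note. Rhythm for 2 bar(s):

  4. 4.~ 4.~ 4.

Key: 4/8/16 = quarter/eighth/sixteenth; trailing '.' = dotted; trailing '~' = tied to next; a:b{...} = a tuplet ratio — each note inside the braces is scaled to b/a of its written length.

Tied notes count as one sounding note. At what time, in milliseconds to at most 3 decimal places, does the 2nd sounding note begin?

1. 0.0ms @ 0 + 1463.415ms (3)
2. 1463.415ms @ 3 + 4390.244ms (9)

note 2 onset = 3b = 1463.415ms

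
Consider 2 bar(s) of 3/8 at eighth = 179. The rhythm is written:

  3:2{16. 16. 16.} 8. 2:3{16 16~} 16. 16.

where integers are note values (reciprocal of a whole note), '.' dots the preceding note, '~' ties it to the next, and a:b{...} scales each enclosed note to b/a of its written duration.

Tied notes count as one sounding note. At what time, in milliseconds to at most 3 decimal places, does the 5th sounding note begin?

note 5 onset = 3b = 1005.587ms

1. 0.0ms @ 0 + 167.598ms (1/2)
2. 167.598ms @ 1/2 + 167.598ms (1/2)
3. 335.196ms @ 1 + 167.598ms (1/2)
4. 502.793ms @ 3/2 + 502.793ms (3/2)
5. 1005.587ms @ 3 + 251.397ms (3/4)
6. 1256.983ms @ 15/4 + 502.793ms (3/2)
7. 1759.777ms @ 21/4 + 251.397ms (3/4)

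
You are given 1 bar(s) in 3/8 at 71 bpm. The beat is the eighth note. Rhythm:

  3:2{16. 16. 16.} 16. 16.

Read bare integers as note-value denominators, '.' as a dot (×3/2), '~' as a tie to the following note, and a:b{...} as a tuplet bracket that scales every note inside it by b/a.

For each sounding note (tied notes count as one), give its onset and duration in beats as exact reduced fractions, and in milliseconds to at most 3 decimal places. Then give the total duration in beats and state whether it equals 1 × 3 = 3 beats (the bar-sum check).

1) 0.0ms=0b +422.535ms=1/2b
2) 422.535ms=1/2b +422.535ms=1/2b
3) 845.07ms=1b +422.535ms=1/2b
4) 1267.606ms=3/2b +633.803ms=3/4b
5) 1901.408ms=9/4b +633.803ms=3/4b
Σ=3b of 3 (71bpm 3/8) — PASS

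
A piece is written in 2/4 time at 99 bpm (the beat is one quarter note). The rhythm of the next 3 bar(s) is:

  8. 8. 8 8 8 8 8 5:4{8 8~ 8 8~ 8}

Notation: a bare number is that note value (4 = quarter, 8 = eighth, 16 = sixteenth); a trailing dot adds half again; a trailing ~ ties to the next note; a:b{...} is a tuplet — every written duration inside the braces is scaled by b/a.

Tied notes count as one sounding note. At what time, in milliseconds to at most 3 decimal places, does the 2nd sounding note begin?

note 2 onset = 3/4b = 454.545ms

1. 0.0ms @ 0 + 454.545ms (3/4)
2. 454.545ms @ 3/4 + 454.545ms (3/4)
3. 909.091ms @ 3/2 + 303.03ms (1/2)
4. 1212.121ms @ 2 + 303.03ms (1/2)
5. 1515.152ms @ 5/2 + 303.03ms (1/2)
6. 1818.182ms @ 3 + 303.03ms (1/2)
7. 2121.212ms @ 7/2 + 303.03ms (1/2)
8. 2424.242ms @ 4 + 242.424ms (2/5)
9. 2666.667ms @ 22/5 + 484.848ms (4/5)
10. 3151.515ms @ 26/5 + 484.848ms (4/5)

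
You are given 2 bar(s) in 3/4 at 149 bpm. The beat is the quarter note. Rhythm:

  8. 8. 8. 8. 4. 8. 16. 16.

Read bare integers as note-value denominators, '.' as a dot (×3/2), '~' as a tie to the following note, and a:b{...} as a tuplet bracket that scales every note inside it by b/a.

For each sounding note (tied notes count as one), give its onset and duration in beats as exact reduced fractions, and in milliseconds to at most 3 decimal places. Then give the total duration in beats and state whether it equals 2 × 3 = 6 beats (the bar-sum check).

1) 0.0ms=0b +302.013ms=3/4b
2) 302.013ms=3/4b +302.013ms=3/4b
3) 604.027ms=3/2b +302.013ms=3/4b
4) 906.04ms=9/4b +302.013ms=3/4b
5) 1208.054ms=3b +604.027ms=3/2b
6) 1812.081ms=9/2b +302.013ms=3/4b
7) 2114.094ms=21/4b +151.007ms=3/8b
8) 2265.101ms=45/8b +151.007ms=3/8b
Σ=6b of 6 (149bpm 3/4) — PASS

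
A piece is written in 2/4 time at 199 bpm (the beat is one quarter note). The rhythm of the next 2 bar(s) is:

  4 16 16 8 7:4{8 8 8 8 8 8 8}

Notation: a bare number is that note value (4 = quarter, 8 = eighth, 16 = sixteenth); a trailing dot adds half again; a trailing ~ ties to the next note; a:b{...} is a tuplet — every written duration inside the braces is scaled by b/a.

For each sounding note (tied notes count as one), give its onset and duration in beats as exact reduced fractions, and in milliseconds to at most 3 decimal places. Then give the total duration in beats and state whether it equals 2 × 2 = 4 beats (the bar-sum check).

1) 0.0ms=0b +301.508ms=1b
2) 301.508ms=1b +75.377ms=1/4b
3) 376.884ms=5/4b +75.377ms=1/4b
4) 452.261ms=3/2b +150.754ms=1/2b
5) 603.015ms=2b +86.145ms=2/7b
6) 689.16ms=16/7b +86.145ms=2/7b
7) 775.305ms=18/7b +86.145ms=2/7b
8) 861.45ms=20/7b +86.145ms=2/7b
9) 947.595ms=22/7b +86.145ms=2/7b
10) 1033.74ms=24/7b +86.145ms=2/7b
11) 1119.885ms=26/7b +86.145ms=2/7b
Σ=4b of 4 (199bpm 2/4) — PASS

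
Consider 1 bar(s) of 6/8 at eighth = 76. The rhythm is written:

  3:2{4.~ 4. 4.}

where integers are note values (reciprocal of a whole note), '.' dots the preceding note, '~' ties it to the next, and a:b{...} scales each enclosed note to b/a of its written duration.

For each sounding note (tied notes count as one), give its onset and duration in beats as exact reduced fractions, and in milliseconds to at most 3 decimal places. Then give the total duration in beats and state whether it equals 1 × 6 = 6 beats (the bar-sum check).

1) 0.0ms=0b +3157.895ms=4b
2) 3157.895ms=4b +1578.947ms=2b
Σ=6b of 6 (76bpm 6/8) — PASS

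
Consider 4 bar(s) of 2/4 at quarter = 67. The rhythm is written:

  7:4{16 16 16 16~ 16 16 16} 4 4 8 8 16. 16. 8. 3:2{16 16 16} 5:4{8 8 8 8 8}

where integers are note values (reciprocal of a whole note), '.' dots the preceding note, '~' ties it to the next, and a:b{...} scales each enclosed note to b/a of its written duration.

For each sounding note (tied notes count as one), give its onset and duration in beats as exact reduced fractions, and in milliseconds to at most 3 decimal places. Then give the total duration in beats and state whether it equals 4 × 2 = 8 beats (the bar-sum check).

1) 0.0ms=0b +127.932ms=1/7b
2) 127.932ms=1/7b +127.932ms=1/7b
3) 255.864ms=2/7b +127.932ms=1/7b
4) 383.795ms=3/7b +255.864ms=2/7b
5) 639.659ms=5/7b +127.932ms=1/7b
6) 767.591ms=6/7b +127.932ms=1/7b
7) 895.522ms=1b +895.522ms=1b
8) 1791.045ms=2b +895.522ms=1b
9) 2686.567ms=3b +447.761ms=1/2b
10) 3134.328ms=7/2b +447.761ms=1/2b
11) 3582.09ms=4b +335.821ms=3/8b
12) 3917.91ms=35/8b +335.821ms=3/8b
13) 4253.731ms=19/4b +671.642ms=3/4b
14) 4925.373ms=11/2b +149.254ms=1/6b
15) 5074.627ms=17/3b +149.254ms=1/6b
16) 5223.881ms=35/6b +149.254ms=1/6b
17) 5373.134ms=6b +358.209ms=2/5b
18) 5731.343ms=32/5b +358.209ms=2/5b
19) 6089.552ms=34/5b +358.209ms=2/5b
20) 6447.761ms=36/5b +358.209ms=2/5b
21) 6805.97ms=38/5b +358.209ms=2/5b
Σ=8b of 8 (67bpm 2/4) — PASS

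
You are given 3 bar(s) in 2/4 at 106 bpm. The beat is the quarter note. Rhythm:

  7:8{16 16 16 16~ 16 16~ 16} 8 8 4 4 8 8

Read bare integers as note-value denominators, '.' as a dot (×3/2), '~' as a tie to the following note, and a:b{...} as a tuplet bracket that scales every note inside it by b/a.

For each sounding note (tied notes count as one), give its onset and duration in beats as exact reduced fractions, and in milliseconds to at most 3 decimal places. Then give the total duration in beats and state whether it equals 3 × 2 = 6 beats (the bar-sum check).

1) 0.0ms=0b +161.725ms=2/7b
2) 161.725ms=2/7b +161.725ms=2/7b
3) 323.45ms=4/7b +161.725ms=2/7b
4) 485.175ms=6/7b +323.45ms=4/7b
5) 808.625ms=10/7b +323.45ms=4/7b
6) 1132.075ms=2b +283.019ms=1/2b
7) 1415.094ms=5/2b +283.019ms=1/2b
8) 1698.113ms=3b +566.038ms=1b
9) 2264.151ms=4b +566.038ms=1b
10) 2830.189ms=5b +283.019ms=1/2b
11) 3113.208ms=11/2b +283.019ms=1/2b
Σ=6b of 6 (106bpm 2/4) — PASS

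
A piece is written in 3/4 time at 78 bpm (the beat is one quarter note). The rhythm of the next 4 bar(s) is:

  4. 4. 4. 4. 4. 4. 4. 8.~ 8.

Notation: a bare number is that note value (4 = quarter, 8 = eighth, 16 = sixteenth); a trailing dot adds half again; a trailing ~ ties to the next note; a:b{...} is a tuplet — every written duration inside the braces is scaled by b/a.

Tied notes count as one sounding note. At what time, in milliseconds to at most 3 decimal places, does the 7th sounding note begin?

1. 0.0ms @ 0 + 1153.846ms (3/2)
2. 1153.846ms @ 3/2 + 1153.846ms (3/2)
3. 2307.692ms @ 3 + 1153.846ms (3/2)
4. 3461.538ms @ 9/2 + 1153.846ms (3/2)
5. 4615.385ms @ 6 + 1153.846ms (3/2)
6. 5769.231ms @ 15/2 + 1153.846ms (3/2)
7. 6923.077ms @ 9 + 1153.846ms (3/2)
8. 8076.923ms @ 21/2 + 1153.846ms (3/2)

note 7 onset = 9b = 6923.077ms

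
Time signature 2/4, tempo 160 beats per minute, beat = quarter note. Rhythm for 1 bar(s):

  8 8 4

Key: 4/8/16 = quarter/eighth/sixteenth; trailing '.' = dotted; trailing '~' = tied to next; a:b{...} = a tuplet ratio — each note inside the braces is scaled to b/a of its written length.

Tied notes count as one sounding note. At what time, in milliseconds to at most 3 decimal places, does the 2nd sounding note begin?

1. 0.0ms @ 0 + 187.5ms (1/2)
2. 187.5ms @ 1/2 + 187.5ms (1/2)
3. 375.0ms @ 1 + 375.0ms (1)

note 2 onset = 1/2b = 187.5ms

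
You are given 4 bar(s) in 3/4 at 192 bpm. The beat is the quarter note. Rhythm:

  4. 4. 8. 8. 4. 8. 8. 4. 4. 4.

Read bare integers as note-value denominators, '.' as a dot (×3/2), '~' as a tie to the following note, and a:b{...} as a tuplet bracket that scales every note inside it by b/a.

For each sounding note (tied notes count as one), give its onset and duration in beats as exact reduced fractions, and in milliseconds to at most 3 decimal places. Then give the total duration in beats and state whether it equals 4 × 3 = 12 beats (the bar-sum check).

1) 0.0ms=0b +468.75ms=3/2b
2) 468.75ms=3/2b +468.75ms=3/2b
3) 937.5ms=3b +234.375ms=3/4b
4) 1171.875ms=15/4b +234.375ms=3/4b
5) 1406.25ms=9/2b +468.75ms=3/2b
6) 1875.0ms=6b +234.375ms=3/4b
7) 2109.375ms=27/4b +234.375ms=3/4b
8) 2343.75ms=15/2b +468.75ms=3/2b
9) 2812.5ms=9b +468.75ms=3/2b
10) 3281.25ms=21/2b +468.75ms=3/2b
Σ=12b of 12 (192bpm 3/4) — PASS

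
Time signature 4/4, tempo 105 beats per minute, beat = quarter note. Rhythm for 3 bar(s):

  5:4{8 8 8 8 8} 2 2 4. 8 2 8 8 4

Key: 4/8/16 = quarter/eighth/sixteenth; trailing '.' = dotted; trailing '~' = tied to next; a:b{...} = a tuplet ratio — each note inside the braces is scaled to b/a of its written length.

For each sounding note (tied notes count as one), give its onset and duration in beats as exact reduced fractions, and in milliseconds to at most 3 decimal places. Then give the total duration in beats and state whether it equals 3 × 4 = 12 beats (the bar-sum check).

1) 0.0ms=0b +228.571ms=2/5b
2) 228.571ms=2/5b +228.571ms=2/5b
3) 457.143ms=4/5b +228.571ms=2/5b
4) 685.714ms=6/5b +228.571ms=2/5b
5) 914.286ms=8/5b +228.571ms=2/5b
6) 1142.857ms=2b +1142.857ms=2b
7) 2285.714ms=4b +1142.857ms=2b
8) 3428.571ms=6b +857.143ms=3/2b
9) 4285.714ms=15/2b +285.714ms=1/2b
10) 4571.429ms=8b +1142.857ms=2b
11) 5714.286ms=10b +285.714ms=1/2b
12) 6000.0ms=21/2b +285.714ms=1/2b
13) 6285.714ms=11b +571.429ms=1b
Σ=12b of 12 (105bpm 4/4) — PASS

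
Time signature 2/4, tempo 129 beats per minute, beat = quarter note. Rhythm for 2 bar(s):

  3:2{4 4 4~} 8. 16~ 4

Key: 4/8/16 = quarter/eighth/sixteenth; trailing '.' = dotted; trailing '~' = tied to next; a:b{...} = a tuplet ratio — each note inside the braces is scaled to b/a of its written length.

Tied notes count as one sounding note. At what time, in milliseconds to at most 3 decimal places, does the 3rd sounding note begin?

1. 0.0ms @ 0 + 310.078ms (2/3)
2. 310.078ms @ 2/3 + 310.078ms (2/3)
3. 620.155ms @ 4/3 + 658.915ms (17/12)
4. 1279.07ms @ 11/4 + 581.395ms (5/4)

note 3 onset = 4/3b = 620.155ms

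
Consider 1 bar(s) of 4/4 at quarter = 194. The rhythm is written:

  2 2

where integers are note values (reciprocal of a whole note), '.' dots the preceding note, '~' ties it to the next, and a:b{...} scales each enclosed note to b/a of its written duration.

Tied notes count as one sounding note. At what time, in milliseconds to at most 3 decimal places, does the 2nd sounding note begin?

note 2 onset = 2b = 618.557ms

1. 0.0ms @ 0 + 618.557ms (2)
2. 618.557ms @ 2 + 618.557ms (2)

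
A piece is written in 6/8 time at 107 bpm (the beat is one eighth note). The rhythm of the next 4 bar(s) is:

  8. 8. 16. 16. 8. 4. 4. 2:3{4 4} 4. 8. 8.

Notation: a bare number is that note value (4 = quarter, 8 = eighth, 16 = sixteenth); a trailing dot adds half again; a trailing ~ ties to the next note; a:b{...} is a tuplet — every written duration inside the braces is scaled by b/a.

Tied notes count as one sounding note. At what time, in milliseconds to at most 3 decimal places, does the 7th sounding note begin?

note 7 onset = 9b = 5046.729ms

1. 0.0ms @ 0 + 841.121ms (3/2)
2. 841.121ms @ 3/2 + 841.121ms (3/2)
3. 1682.243ms @ 3 + 420.561ms (3/4)
4. 2102.804ms @ 15/4 + 420.561ms (3/4)
5. 2523.364ms @ 9/2 + 841.121ms (3/2)
6. 3364.486ms @ 6 + 1682.243ms (3)
7. 5046.729ms @ 9 + 1682.243ms (3)
8. 6728.972ms @ 12 + 1682.243ms (3)
9. 8411.215ms @ 15 + 1682.243ms (3)
10. 10093.458ms @ 18 + 1682.243ms (3)
11. 11775.701ms @ 21 + 841.121ms (3/2)
12. 12616.822ms @ 45/2 + 841.121ms (3/2)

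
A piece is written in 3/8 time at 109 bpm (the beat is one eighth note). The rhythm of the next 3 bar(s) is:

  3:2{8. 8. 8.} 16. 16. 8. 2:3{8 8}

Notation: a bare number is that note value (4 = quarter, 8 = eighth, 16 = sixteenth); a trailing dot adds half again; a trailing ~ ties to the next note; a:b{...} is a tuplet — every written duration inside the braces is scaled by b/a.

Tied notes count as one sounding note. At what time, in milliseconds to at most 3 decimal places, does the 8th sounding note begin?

note 8 onset = 15/2b = 4128.44ms

1. 0.0ms @ 0 + 550.459ms (1)
2. 550.459ms @ 1 + 550.459ms (1)
3. 1100.917ms @ 2 + 550.459ms (1)
4. 1651.376ms @ 3 + 412.844ms (3/4)
5. 2064.22ms @ 15/4 + 412.844ms (3/4)
6. 2477.064ms @ 9/2 + 825.688ms (3/2)
7. 3302.752ms @ 6 + 825.688ms (3/2)
8. 4128.44ms @ 15/2 + 825.688ms (3/2)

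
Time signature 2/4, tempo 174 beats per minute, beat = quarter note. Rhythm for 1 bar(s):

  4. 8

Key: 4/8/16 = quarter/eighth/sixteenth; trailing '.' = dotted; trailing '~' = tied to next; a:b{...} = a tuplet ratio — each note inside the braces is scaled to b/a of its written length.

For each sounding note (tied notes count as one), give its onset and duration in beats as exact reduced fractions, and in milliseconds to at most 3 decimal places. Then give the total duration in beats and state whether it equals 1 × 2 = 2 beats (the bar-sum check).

1) 0.0ms=0b +517.241ms=3/2b
2) 517.241ms=3/2b +172.414ms=1/2b
Σ=2b of 2 (174bpm 2/4) — PASS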